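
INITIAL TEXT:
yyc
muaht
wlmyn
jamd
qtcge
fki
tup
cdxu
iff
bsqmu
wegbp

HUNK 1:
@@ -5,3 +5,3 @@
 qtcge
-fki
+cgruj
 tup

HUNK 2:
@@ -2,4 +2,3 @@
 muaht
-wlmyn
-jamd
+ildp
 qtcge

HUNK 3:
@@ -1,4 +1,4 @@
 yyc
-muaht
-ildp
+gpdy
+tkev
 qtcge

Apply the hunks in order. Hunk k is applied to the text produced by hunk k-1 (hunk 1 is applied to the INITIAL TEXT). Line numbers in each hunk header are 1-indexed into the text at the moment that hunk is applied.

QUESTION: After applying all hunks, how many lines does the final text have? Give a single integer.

Hunk 1: at line 5 remove [fki] add [cgruj] -> 11 lines: yyc muaht wlmyn jamd qtcge cgruj tup cdxu iff bsqmu wegbp
Hunk 2: at line 2 remove [wlmyn,jamd] add [ildp] -> 10 lines: yyc muaht ildp qtcge cgruj tup cdxu iff bsqmu wegbp
Hunk 3: at line 1 remove [muaht,ildp] add [gpdy,tkev] -> 10 lines: yyc gpdy tkev qtcge cgruj tup cdxu iff bsqmu wegbp
Final line count: 10

Answer: 10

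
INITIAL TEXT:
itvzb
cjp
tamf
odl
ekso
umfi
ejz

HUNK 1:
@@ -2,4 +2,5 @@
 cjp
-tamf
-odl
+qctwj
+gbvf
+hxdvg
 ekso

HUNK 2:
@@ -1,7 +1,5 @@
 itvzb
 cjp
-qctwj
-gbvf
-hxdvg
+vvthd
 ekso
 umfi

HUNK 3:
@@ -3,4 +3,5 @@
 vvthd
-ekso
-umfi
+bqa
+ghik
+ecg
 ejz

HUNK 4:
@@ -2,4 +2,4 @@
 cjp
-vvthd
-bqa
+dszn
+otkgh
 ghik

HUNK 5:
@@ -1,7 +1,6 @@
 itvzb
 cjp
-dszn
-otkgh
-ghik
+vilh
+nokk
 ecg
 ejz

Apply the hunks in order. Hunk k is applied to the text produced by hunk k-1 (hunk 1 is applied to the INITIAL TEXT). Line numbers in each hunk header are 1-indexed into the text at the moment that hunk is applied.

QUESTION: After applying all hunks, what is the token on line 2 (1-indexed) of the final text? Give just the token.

Hunk 1: at line 2 remove [tamf,odl] add [qctwj,gbvf,hxdvg] -> 8 lines: itvzb cjp qctwj gbvf hxdvg ekso umfi ejz
Hunk 2: at line 1 remove [qctwj,gbvf,hxdvg] add [vvthd] -> 6 lines: itvzb cjp vvthd ekso umfi ejz
Hunk 3: at line 3 remove [ekso,umfi] add [bqa,ghik,ecg] -> 7 lines: itvzb cjp vvthd bqa ghik ecg ejz
Hunk 4: at line 2 remove [vvthd,bqa] add [dszn,otkgh] -> 7 lines: itvzb cjp dszn otkgh ghik ecg ejz
Hunk 5: at line 1 remove [dszn,otkgh,ghik] add [vilh,nokk] -> 6 lines: itvzb cjp vilh nokk ecg ejz
Final line 2: cjp

Answer: cjp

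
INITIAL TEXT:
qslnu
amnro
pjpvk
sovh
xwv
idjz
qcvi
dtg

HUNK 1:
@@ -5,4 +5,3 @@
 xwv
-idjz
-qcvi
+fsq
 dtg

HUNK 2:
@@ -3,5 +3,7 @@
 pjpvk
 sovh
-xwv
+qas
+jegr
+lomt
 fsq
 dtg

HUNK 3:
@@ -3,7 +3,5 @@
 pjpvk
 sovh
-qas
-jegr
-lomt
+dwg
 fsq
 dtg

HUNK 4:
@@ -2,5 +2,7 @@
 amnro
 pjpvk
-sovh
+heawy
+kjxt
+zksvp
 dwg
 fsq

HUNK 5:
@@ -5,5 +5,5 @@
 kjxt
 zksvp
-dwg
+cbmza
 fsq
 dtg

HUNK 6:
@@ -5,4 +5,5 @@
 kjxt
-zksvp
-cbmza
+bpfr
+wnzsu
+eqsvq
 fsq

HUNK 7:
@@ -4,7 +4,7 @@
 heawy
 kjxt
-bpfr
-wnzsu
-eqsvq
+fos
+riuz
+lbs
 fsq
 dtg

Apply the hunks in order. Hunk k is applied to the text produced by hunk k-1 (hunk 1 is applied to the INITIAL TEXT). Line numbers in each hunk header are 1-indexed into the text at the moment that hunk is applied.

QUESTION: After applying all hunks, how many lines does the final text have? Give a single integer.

Answer: 10

Derivation:
Hunk 1: at line 5 remove [idjz,qcvi] add [fsq] -> 7 lines: qslnu amnro pjpvk sovh xwv fsq dtg
Hunk 2: at line 3 remove [xwv] add [qas,jegr,lomt] -> 9 lines: qslnu amnro pjpvk sovh qas jegr lomt fsq dtg
Hunk 3: at line 3 remove [qas,jegr,lomt] add [dwg] -> 7 lines: qslnu amnro pjpvk sovh dwg fsq dtg
Hunk 4: at line 2 remove [sovh] add [heawy,kjxt,zksvp] -> 9 lines: qslnu amnro pjpvk heawy kjxt zksvp dwg fsq dtg
Hunk 5: at line 5 remove [dwg] add [cbmza] -> 9 lines: qslnu amnro pjpvk heawy kjxt zksvp cbmza fsq dtg
Hunk 6: at line 5 remove [zksvp,cbmza] add [bpfr,wnzsu,eqsvq] -> 10 lines: qslnu amnro pjpvk heawy kjxt bpfr wnzsu eqsvq fsq dtg
Hunk 7: at line 4 remove [bpfr,wnzsu,eqsvq] add [fos,riuz,lbs] -> 10 lines: qslnu amnro pjpvk heawy kjxt fos riuz lbs fsq dtg
Final line count: 10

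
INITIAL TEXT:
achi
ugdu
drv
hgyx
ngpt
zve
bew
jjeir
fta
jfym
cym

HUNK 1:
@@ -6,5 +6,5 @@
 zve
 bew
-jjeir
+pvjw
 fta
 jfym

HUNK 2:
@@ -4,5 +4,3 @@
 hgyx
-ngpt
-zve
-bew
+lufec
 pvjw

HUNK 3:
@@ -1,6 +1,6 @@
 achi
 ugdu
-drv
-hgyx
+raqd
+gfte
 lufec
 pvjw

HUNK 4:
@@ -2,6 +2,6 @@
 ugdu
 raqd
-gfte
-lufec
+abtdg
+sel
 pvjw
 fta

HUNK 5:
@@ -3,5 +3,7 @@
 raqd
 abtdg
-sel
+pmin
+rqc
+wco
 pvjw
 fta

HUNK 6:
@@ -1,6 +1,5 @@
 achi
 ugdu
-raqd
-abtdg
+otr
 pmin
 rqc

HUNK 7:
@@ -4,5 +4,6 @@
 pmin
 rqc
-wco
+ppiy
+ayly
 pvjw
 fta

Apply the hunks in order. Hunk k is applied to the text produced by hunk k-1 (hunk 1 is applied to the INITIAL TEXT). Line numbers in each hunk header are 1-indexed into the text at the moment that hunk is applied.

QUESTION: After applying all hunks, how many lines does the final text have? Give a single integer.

Answer: 11

Derivation:
Hunk 1: at line 6 remove [jjeir] add [pvjw] -> 11 lines: achi ugdu drv hgyx ngpt zve bew pvjw fta jfym cym
Hunk 2: at line 4 remove [ngpt,zve,bew] add [lufec] -> 9 lines: achi ugdu drv hgyx lufec pvjw fta jfym cym
Hunk 3: at line 1 remove [drv,hgyx] add [raqd,gfte] -> 9 lines: achi ugdu raqd gfte lufec pvjw fta jfym cym
Hunk 4: at line 2 remove [gfte,lufec] add [abtdg,sel] -> 9 lines: achi ugdu raqd abtdg sel pvjw fta jfym cym
Hunk 5: at line 3 remove [sel] add [pmin,rqc,wco] -> 11 lines: achi ugdu raqd abtdg pmin rqc wco pvjw fta jfym cym
Hunk 6: at line 1 remove [raqd,abtdg] add [otr] -> 10 lines: achi ugdu otr pmin rqc wco pvjw fta jfym cym
Hunk 7: at line 4 remove [wco] add [ppiy,ayly] -> 11 lines: achi ugdu otr pmin rqc ppiy ayly pvjw fta jfym cym
Final line count: 11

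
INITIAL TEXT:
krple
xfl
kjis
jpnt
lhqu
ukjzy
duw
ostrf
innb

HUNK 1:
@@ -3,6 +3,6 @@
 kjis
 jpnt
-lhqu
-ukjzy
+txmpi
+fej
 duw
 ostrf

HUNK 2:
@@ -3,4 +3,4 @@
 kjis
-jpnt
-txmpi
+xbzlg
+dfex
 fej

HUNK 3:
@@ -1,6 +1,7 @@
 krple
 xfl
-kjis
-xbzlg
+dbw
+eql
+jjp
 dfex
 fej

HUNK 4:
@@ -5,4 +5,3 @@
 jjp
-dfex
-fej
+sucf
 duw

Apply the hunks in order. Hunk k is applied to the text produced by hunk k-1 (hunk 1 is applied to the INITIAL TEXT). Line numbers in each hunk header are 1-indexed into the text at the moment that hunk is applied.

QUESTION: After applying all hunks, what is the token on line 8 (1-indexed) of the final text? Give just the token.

Hunk 1: at line 3 remove [lhqu,ukjzy] add [txmpi,fej] -> 9 lines: krple xfl kjis jpnt txmpi fej duw ostrf innb
Hunk 2: at line 3 remove [jpnt,txmpi] add [xbzlg,dfex] -> 9 lines: krple xfl kjis xbzlg dfex fej duw ostrf innb
Hunk 3: at line 1 remove [kjis,xbzlg] add [dbw,eql,jjp] -> 10 lines: krple xfl dbw eql jjp dfex fej duw ostrf innb
Hunk 4: at line 5 remove [dfex,fej] add [sucf] -> 9 lines: krple xfl dbw eql jjp sucf duw ostrf innb
Final line 8: ostrf

Answer: ostrf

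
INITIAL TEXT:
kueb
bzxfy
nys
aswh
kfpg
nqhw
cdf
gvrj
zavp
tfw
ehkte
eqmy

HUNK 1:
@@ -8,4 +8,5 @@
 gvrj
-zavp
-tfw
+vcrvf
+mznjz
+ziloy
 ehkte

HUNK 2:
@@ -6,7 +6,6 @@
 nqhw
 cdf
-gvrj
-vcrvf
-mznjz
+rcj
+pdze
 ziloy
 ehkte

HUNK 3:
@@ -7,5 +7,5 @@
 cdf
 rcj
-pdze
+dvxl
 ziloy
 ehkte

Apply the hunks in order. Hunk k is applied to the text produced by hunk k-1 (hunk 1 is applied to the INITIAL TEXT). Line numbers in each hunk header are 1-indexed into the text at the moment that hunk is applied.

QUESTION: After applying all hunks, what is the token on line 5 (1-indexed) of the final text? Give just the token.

Hunk 1: at line 8 remove [zavp,tfw] add [vcrvf,mznjz,ziloy] -> 13 lines: kueb bzxfy nys aswh kfpg nqhw cdf gvrj vcrvf mznjz ziloy ehkte eqmy
Hunk 2: at line 6 remove [gvrj,vcrvf,mznjz] add [rcj,pdze] -> 12 lines: kueb bzxfy nys aswh kfpg nqhw cdf rcj pdze ziloy ehkte eqmy
Hunk 3: at line 7 remove [pdze] add [dvxl] -> 12 lines: kueb bzxfy nys aswh kfpg nqhw cdf rcj dvxl ziloy ehkte eqmy
Final line 5: kfpg

Answer: kfpg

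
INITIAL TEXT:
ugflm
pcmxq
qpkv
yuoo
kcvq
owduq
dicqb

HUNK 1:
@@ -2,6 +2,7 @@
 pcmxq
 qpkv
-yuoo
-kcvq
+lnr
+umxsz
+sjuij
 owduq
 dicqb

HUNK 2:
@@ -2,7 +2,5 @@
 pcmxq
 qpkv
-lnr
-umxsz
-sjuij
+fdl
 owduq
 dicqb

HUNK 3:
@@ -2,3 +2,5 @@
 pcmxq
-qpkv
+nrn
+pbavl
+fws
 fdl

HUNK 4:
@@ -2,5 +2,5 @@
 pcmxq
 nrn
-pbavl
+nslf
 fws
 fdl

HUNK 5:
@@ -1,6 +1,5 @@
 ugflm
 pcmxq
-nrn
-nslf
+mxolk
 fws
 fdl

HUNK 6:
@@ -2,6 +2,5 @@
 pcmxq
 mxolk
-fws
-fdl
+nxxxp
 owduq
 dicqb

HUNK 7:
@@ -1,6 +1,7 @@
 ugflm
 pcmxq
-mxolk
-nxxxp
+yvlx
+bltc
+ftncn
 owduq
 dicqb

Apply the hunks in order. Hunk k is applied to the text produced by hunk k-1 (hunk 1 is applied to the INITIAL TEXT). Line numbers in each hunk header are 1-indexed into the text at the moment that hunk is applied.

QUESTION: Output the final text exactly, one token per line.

Answer: ugflm
pcmxq
yvlx
bltc
ftncn
owduq
dicqb

Derivation:
Hunk 1: at line 2 remove [yuoo,kcvq] add [lnr,umxsz,sjuij] -> 8 lines: ugflm pcmxq qpkv lnr umxsz sjuij owduq dicqb
Hunk 2: at line 2 remove [lnr,umxsz,sjuij] add [fdl] -> 6 lines: ugflm pcmxq qpkv fdl owduq dicqb
Hunk 3: at line 2 remove [qpkv] add [nrn,pbavl,fws] -> 8 lines: ugflm pcmxq nrn pbavl fws fdl owduq dicqb
Hunk 4: at line 2 remove [pbavl] add [nslf] -> 8 lines: ugflm pcmxq nrn nslf fws fdl owduq dicqb
Hunk 5: at line 1 remove [nrn,nslf] add [mxolk] -> 7 lines: ugflm pcmxq mxolk fws fdl owduq dicqb
Hunk 6: at line 2 remove [fws,fdl] add [nxxxp] -> 6 lines: ugflm pcmxq mxolk nxxxp owduq dicqb
Hunk 7: at line 1 remove [mxolk,nxxxp] add [yvlx,bltc,ftncn] -> 7 lines: ugflm pcmxq yvlx bltc ftncn owduq dicqb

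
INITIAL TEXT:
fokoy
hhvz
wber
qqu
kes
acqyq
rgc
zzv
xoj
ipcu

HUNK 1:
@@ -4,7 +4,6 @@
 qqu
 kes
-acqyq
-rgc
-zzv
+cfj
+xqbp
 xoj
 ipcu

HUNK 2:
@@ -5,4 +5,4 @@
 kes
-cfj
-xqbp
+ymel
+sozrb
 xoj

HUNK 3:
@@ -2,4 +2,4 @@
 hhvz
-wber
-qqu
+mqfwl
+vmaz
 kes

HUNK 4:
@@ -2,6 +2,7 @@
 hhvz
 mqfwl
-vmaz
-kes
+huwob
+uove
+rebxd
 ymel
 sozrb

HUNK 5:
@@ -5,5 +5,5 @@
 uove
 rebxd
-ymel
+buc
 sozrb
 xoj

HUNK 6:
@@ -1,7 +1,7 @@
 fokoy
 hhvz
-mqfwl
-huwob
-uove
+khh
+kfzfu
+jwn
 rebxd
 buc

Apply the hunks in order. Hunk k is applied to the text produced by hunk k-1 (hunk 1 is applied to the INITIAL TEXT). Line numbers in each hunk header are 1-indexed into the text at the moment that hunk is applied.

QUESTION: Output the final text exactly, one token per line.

Hunk 1: at line 4 remove [acqyq,rgc,zzv] add [cfj,xqbp] -> 9 lines: fokoy hhvz wber qqu kes cfj xqbp xoj ipcu
Hunk 2: at line 5 remove [cfj,xqbp] add [ymel,sozrb] -> 9 lines: fokoy hhvz wber qqu kes ymel sozrb xoj ipcu
Hunk 3: at line 2 remove [wber,qqu] add [mqfwl,vmaz] -> 9 lines: fokoy hhvz mqfwl vmaz kes ymel sozrb xoj ipcu
Hunk 4: at line 2 remove [vmaz,kes] add [huwob,uove,rebxd] -> 10 lines: fokoy hhvz mqfwl huwob uove rebxd ymel sozrb xoj ipcu
Hunk 5: at line 5 remove [ymel] add [buc] -> 10 lines: fokoy hhvz mqfwl huwob uove rebxd buc sozrb xoj ipcu
Hunk 6: at line 1 remove [mqfwl,huwob,uove] add [khh,kfzfu,jwn] -> 10 lines: fokoy hhvz khh kfzfu jwn rebxd buc sozrb xoj ipcu

Answer: fokoy
hhvz
khh
kfzfu
jwn
rebxd
buc
sozrb
xoj
ipcu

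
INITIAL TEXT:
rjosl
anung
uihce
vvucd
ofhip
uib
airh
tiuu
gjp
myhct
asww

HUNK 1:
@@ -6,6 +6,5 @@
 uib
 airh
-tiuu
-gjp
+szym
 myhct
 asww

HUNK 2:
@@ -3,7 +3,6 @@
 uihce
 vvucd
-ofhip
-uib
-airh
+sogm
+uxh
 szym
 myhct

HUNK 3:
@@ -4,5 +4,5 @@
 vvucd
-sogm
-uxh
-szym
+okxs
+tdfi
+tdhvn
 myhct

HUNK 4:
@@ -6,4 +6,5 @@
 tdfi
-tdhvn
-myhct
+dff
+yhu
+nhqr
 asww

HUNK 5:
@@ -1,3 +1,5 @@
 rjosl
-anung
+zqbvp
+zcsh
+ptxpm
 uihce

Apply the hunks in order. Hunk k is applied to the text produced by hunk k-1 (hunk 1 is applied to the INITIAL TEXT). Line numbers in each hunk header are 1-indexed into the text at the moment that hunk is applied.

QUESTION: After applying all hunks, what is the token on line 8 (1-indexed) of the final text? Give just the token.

Answer: tdfi

Derivation:
Hunk 1: at line 6 remove [tiuu,gjp] add [szym] -> 10 lines: rjosl anung uihce vvucd ofhip uib airh szym myhct asww
Hunk 2: at line 3 remove [ofhip,uib,airh] add [sogm,uxh] -> 9 lines: rjosl anung uihce vvucd sogm uxh szym myhct asww
Hunk 3: at line 4 remove [sogm,uxh,szym] add [okxs,tdfi,tdhvn] -> 9 lines: rjosl anung uihce vvucd okxs tdfi tdhvn myhct asww
Hunk 4: at line 6 remove [tdhvn,myhct] add [dff,yhu,nhqr] -> 10 lines: rjosl anung uihce vvucd okxs tdfi dff yhu nhqr asww
Hunk 5: at line 1 remove [anung] add [zqbvp,zcsh,ptxpm] -> 12 lines: rjosl zqbvp zcsh ptxpm uihce vvucd okxs tdfi dff yhu nhqr asww
Final line 8: tdfi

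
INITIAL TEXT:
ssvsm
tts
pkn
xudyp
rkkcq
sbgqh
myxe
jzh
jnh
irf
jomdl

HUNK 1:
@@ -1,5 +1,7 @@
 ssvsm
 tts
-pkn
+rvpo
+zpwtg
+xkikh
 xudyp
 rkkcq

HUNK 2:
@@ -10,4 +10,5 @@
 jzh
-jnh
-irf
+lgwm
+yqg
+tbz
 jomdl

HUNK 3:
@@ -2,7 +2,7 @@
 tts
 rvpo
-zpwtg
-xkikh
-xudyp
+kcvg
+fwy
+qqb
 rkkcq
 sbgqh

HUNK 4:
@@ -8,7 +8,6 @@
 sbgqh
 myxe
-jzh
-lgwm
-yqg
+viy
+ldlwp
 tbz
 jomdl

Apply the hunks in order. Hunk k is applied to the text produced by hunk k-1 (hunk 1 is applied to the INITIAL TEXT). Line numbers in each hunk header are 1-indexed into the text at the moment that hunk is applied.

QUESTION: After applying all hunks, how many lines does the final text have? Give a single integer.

Hunk 1: at line 1 remove [pkn] add [rvpo,zpwtg,xkikh] -> 13 lines: ssvsm tts rvpo zpwtg xkikh xudyp rkkcq sbgqh myxe jzh jnh irf jomdl
Hunk 2: at line 10 remove [jnh,irf] add [lgwm,yqg,tbz] -> 14 lines: ssvsm tts rvpo zpwtg xkikh xudyp rkkcq sbgqh myxe jzh lgwm yqg tbz jomdl
Hunk 3: at line 2 remove [zpwtg,xkikh,xudyp] add [kcvg,fwy,qqb] -> 14 lines: ssvsm tts rvpo kcvg fwy qqb rkkcq sbgqh myxe jzh lgwm yqg tbz jomdl
Hunk 4: at line 8 remove [jzh,lgwm,yqg] add [viy,ldlwp] -> 13 lines: ssvsm tts rvpo kcvg fwy qqb rkkcq sbgqh myxe viy ldlwp tbz jomdl
Final line count: 13

Answer: 13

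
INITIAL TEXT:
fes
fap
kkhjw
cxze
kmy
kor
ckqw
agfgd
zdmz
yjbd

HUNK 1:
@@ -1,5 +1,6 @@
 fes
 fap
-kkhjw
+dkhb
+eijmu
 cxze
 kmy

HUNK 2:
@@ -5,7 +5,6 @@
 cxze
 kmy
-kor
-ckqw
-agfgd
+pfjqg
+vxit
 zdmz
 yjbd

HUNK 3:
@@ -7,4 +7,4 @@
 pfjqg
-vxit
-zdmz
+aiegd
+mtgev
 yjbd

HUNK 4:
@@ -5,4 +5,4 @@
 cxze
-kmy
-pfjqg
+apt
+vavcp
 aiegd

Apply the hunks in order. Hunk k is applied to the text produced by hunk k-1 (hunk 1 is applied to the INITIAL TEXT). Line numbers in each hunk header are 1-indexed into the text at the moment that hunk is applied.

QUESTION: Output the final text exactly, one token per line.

Answer: fes
fap
dkhb
eijmu
cxze
apt
vavcp
aiegd
mtgev
yjbd

Derivation:
Hunk 1: at line 1 remove [kkhjw] add [dkhb,eijmu] -> 11 lines: fes fap dkhb eijmu cxze kmy kor ckqw agfgd zdmz yjbd
Hunk 2: at line 5 remove [kor,ckqw,agfgd] add [pfjqg,vxit] -> 10 lines: fes fap dkhb eijmu cxze kmy pfjqg vxit zdmz yjbd
Hunk 3: at line 7 remove [vxit,zdmz] add [aiegd,mtgev] -> 10 lines: fes fap dkhb eijmu cxze kmy pfjqg aiegd mtgev yjbd
Hunk 4: at line 5 remove [kmy,pfjqg] add [apt,vavcp] -> 10 lines: fes fap dkhb eijmu cxze apt vavcp aiegd mtgev yjbd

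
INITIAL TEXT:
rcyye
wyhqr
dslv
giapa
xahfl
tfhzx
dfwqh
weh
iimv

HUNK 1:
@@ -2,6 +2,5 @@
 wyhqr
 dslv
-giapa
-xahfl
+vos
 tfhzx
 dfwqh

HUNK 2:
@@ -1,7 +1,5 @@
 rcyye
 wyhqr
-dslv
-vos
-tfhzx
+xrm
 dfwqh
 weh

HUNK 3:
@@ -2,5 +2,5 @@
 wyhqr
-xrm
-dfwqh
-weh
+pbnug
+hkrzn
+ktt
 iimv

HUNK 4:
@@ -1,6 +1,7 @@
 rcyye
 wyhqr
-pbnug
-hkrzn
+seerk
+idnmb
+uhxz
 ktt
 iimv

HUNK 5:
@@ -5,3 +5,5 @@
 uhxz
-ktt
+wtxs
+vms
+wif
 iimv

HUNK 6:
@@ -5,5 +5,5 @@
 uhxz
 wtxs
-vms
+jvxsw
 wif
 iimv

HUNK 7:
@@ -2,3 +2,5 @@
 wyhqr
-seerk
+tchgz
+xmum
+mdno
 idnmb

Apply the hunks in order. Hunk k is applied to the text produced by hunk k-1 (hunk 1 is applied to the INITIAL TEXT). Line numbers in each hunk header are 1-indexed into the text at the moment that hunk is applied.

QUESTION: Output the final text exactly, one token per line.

Hunk 1: at line 2 remove [giapa,xahfl] add [vos] -> 8 lines: rcyye wyhqr dslv vos tfhzx dfwqh weh iimv
Hunk 2: at line 1 remove [dslv,vos,tfhzx] add [xrm] -> 6 lines: rcyye wyhqr xrm dfwqh weh iimv
Hunk 3: at line 2 remove [xrm,dfwqh,weh] add [pbnug,hkrzn,ktt] -> 6 lines: rcyye wyhqr pbnug hkrzn ktt iimv
Hunk 4: at line 1 remove [pbnug,hkrzn] add [seerk,idnmb,uhxz] -> 7 lines: rcyye wyhqr seerk idnmb uhxz ktt iimv
Hunk 5: at line 5 remove [ktt] add [wtxs,vms,wif] -> 9 lines: rcyye wyhqr seerk idnmb uhxz wtxs vms wif iimv
Hunk 6: at line 5 remove [vms] add [jvxsw] -> 9 lines: rcyye wyhqr seerk idnmb uhxz wtxs jvxsw wif iimv
Hunk 7: at line 2 remove [seerk] add [tchgz,xmum,mdno] -> 11 lines: rcyye wyhqr tchgz xmum mdno idnmb uhxz wtxs jvxsw wif iimv

Answer: rcyye
wyhqr
tchgz
xmum
mdno
idnmb
uhxz
wtxs
jvxsw
wif
iimv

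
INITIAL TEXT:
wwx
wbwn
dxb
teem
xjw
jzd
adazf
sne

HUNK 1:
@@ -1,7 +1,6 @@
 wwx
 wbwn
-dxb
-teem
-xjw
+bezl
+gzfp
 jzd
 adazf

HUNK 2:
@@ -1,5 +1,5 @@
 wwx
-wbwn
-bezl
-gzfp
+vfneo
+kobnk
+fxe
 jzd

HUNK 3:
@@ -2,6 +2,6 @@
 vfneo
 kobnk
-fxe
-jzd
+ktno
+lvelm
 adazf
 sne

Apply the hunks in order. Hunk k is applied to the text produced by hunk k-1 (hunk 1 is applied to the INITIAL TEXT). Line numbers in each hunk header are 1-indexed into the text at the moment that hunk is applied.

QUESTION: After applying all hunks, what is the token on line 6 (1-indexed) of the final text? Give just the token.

Answer: adazf

Derivation:
Hunk 1: at line 1 remove [dxb,teem,xjw] add [bezl,gzfp] -> 7 lines: wwx wbwn bezl gzfp jzd adazf sne
Hunk 2: at line 1 remove [wbwn,bezl,gzfp] add [vfneo,kobnk,fxe] -> 7 lines: wwx vfneo kobnk fxe jzd adazf sne
Hunk 3: at line 2 remove [fxe,jzd] add [ktno,lvelm] -> 7 lines: wwx vfneo kobnk ktno lvelm adazf sne
Final line 6: adazf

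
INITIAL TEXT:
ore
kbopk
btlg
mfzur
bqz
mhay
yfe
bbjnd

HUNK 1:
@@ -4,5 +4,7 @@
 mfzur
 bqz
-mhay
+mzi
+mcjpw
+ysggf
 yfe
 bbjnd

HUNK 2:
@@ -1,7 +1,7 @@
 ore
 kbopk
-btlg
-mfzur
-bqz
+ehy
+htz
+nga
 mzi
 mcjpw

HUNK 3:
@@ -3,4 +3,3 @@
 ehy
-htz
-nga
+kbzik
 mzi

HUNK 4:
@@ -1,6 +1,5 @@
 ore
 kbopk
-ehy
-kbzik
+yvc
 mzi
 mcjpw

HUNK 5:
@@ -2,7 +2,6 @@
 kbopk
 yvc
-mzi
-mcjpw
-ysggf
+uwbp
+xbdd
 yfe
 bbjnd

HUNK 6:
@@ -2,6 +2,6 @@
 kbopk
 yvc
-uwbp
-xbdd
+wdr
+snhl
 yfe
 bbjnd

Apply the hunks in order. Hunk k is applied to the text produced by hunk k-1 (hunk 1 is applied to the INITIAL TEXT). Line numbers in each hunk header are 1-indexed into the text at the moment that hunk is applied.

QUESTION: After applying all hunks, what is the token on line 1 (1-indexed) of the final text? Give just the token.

Hunk 1: at line 4 remove [mhay] add [mzi,mcjpw,ysggf] -> 10 lines: ore kbopk btlg mfzur bqz mzi mcjpw ysggf yfe bbjnd
Hunk 2: at line 1 remove [btlg,mfzur,bqz] add [ehy,htz,nga] -> 10 lines: ore kbopk ehy htz nga mzi mcjpw ysggf yfe bbjnd
Hunk 3: at line 3 remove [htz,nga] add [kbzik] -> 9 lines: ore kbopk ehy kbzik mzi mcjpw ysggf yfe bbjnd
Hunk 4: at line 1 remove [ehy,kbzik] add [yvc] -> 8 lines: ore kbopk yvc mzi mcjpw ysggf yfe bbjnd
Hunk 5: at line 2 remove [mzi,mcjpw,ysggf] add [uwbp,xbdd] -> 7 lines: ore kbopk yvc uwbp xbdd yfe bbjnd
Hunk 6: at line 2 remove [uwbp,xbdd] add [wdr,snhl] -> 7 lines: ore kbopk yvc wdr snhl yfe bbjnd
Final line 1: ore

Answer: ore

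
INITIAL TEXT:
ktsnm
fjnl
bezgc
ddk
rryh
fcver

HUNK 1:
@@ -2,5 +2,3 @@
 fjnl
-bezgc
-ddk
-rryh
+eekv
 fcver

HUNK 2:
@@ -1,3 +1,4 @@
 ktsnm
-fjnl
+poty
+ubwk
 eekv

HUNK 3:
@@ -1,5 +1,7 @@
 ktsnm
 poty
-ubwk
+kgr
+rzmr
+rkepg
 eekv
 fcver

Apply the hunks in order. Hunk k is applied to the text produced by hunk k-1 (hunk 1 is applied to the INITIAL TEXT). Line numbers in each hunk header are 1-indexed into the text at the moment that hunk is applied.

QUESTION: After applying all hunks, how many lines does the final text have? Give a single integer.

Answer: 7

Derivation:
Hunk 1: at line 2 remove [bezgc,ddk,rryh] add [eekv] -> 4 lines: ktsnm fjnl eekv fcver
Hunk 2: at line 1 remove [fjnl] add [poty,ubwk] -> 5 lines: ktsnm poty ubwk eekv fcver
Hunk 3: at line 1 remove [ubwk] add [kgr,rzmr,rkepg] -> 7 lines: ktsnm poty kgr rzmr rkepg eekv fcver
Final line count: 7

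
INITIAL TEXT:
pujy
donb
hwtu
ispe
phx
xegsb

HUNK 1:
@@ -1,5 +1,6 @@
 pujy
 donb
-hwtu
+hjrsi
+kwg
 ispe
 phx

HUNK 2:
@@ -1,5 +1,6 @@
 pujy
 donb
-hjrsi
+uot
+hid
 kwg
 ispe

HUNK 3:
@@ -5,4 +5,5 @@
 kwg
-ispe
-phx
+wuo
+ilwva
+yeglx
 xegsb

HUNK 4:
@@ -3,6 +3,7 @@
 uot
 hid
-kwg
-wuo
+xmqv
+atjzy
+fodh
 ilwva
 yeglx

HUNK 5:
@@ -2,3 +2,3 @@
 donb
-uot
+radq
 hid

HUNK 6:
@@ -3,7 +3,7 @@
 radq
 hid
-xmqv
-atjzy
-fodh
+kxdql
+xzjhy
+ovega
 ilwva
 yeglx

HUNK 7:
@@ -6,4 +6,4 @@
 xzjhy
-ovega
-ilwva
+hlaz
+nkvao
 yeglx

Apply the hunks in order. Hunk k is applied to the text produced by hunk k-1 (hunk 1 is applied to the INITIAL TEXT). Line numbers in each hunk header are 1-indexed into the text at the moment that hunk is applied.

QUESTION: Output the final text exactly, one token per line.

Answer: pujy
donb
radq
hid
kxdql
xzjhy
hlaz
nkvao
yeglx
xegsb

Derivation:
Hunk 1: at line 1 remove [hwtu] add [hjrsi,kwg] -> 7 lines: pujy donb hjrsi kwg ispe phx xegsb
Hunk 2: at line 1 remove [hjrsi] add [uot,hid] -> 8 lines: pujy donb uot hid kwg ispe phx xegsb
Hunk 3: at line 5 remove [ispe,phx] add [wuo,ilwva,yeglx] -> 9 lines: pujy donb uot hid kwg wuo ilwva yeglx xegsb
Hunk 4: at line 3 remove [kwg,wuo] add [xmqv,atjzy,fodh] -> 10 lines: pujy donb uot hid xmqv atjzy fodh ilwva yeglx xegsb
Hunk 5: at line 2 remove [uot] add [radq] -> 10 lines: pujy donb radq hid xmqv atjzy fodh ilwva yeglx xegsb
Hunk 6: at line 3 remove [xmqv,atjzy,fodh] add [kxdql,xzjhy,ovega] -> 10 lines: pujy donb radq hid kxdql xzjhy ovega ilwva yeglx xegsb
Hunk 7: at line 6 remove [ovega,ilwva] add [hlaz,nkvao] -> 10 lines: pujy donb radq hid kxdql xzjhy hlaz nkvao yeglx xegsb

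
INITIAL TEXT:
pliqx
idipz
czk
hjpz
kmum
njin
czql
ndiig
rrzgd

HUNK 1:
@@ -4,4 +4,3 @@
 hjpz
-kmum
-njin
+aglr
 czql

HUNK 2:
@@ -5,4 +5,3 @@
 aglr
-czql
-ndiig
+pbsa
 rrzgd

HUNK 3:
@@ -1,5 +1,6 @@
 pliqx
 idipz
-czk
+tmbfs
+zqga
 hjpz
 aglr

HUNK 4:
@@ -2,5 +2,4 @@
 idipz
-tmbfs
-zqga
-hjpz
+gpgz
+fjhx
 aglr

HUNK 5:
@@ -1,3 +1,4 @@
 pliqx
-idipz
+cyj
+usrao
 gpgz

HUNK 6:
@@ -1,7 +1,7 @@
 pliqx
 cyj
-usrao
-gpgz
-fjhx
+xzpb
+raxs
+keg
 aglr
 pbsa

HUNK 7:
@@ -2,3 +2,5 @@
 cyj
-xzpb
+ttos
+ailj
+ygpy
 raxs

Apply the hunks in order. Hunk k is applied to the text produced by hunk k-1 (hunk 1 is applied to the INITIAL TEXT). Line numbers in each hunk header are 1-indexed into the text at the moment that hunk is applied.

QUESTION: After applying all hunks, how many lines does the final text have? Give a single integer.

Answer: 10

Derivation:
Hunk 1: at line 4 remove [kmum,njin] add [aglr] -> 8 lines: pliqx idipz czk hjpz aglr czql ndiig rrzgd
Hunk 2: at line 5 remove [czql,ndiig] add [pbsa] -> 7 lines: pliqx idipz czk hjpz aglr pbsa rrzgd
Hunk 3: at line 1 remove [czk] add [tmbfs,zqga] -> 8 lines: pliqx idipz tmbfs zqga hjpz aglr pbsa rrzgd
Hunk 4: at line 2 remove [tmbfs,zqga,hjpz] add [gpgz,fjhx] -> 7 lines: pliqx idipz gpgz fjhx aglr pbsa rrzgd
Hunk 5: at line 1 remove [idipz] add [cyj,usrao] -> 8 lines: pliqx cyj usrao gpgz fjhx aglr pbsa rrzgd
Hunk 6: at line 1 remove [usrao,gpgz,fjhx] add [xzpb,raxs,keg] -> 8 lines: pliqx cyj xzpb raxs keg aglr pbsa rrzgd
Hunk 7: at line 2 remove [xzpb] add [ttos,ailj,ygpy] -> 10 lines: pliqx cyj ttos ailj ygpy raxs keg aglr pbsa rrzgd
Final line count: 10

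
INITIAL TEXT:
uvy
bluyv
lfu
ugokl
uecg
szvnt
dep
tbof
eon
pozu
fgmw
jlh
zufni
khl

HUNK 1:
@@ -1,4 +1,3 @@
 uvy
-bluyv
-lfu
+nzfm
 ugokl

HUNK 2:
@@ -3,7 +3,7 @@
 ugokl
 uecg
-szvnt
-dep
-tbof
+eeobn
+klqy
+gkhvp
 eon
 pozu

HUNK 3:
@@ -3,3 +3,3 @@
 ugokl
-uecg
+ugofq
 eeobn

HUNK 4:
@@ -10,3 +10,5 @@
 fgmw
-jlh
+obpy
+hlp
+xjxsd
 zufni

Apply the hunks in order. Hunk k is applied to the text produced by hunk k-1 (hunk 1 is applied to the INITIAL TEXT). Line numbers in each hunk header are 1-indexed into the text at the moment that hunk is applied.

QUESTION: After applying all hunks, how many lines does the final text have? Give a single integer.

Hunk 1: at line 1 remove [bluyv,lfu] add [nzfm] -> 13 lines: uvy nzfm ugokl uecg szvnt dep tbof eon pozu fgmw jlh zufni khl
Hunk 2: at line 3 remove [szvnt,dep,tbof] add [eeobn,klqy,gkhvp] -> 13 lines: uvy nzfm ugokl uecg eeobn klqy gkhvp eon pozu fgmw jlh zufni khl
Hunk 3: at line 3 remove [uecg] add [ugofq] -> 13 lines: uvy nzfm ugokl ugofq eeobn klqy gkhvp eon pozu fgmw jlh zufni khl
Hunk 4: at line 10 remove [jlh] add [obpy,hlp,xjxsd] -> 15 lines: uvy nzfm ugokl ugofq eeobn klqy gkhvp eon pozu fgmw obpy hlp xjxsd zufni khl
Final line count: 15

Answer: 15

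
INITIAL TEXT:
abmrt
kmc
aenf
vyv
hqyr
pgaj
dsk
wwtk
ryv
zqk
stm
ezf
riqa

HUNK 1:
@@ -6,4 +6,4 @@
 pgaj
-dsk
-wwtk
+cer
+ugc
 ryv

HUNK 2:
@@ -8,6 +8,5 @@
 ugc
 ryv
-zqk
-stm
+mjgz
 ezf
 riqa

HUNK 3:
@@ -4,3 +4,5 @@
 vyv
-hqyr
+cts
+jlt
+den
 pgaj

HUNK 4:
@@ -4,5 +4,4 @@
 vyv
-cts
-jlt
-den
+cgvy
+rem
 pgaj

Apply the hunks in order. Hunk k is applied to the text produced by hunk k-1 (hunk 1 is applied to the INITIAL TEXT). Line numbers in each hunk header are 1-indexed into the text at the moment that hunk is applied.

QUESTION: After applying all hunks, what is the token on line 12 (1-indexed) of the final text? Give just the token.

Answer: ezf

Derivation:
Hunk 1: at line 6 remove [dsk,wwtk] add [cer,ugc] -> 13 lines: abmrt kmc aenf vyv hqyr pgaj cer ugc ryv zqk stm ezf riqa
Hunk 2: at line 8 remove [zqk,stm] add [mjgz] -> 12 lines: abmrt kmc aenf vyv hqyr pgaj cer ugc ryv mjgz ezf riqa
Hunk 3: at line 4 remove [hqyr] add [cts,jlt,den] -> 14 lines: abmrt kmc aenf vyv cts jlt den pgaj cer ugc ryv mjgz ezf riqa
Hunk 4: at line 4 remove [cts,jlt,den] add [cgvy,rem] -> 13 lines: abmrt kmc aenf vyv cgvy rem pgaj cer ugc ryv mjgz ezf riqa
Final line 12: ezf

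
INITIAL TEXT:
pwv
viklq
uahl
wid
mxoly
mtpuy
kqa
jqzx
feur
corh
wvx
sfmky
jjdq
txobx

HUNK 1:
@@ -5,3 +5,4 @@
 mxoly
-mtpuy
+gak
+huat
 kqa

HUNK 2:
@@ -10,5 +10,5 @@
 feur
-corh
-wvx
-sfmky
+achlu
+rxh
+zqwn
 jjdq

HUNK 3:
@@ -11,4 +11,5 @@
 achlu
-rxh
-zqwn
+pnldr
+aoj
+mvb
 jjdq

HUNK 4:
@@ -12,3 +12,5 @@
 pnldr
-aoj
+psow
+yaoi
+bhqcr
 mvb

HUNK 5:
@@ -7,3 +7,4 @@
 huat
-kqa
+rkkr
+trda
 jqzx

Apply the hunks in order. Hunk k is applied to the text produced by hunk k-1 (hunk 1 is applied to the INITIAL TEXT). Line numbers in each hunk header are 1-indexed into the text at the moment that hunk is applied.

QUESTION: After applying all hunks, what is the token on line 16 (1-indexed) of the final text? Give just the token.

Answer: bhqcr

Derivation:
Hunk 1: at line 5 remove [mtpuy] add [gak,huat] -> 15 lines: pwv viklq uahl wid mxoly gak huat kqa jqzx feur corh wvx sfmky jjdq txobx
Hunk 2: at line 10 remove [corh,wvx,sfmky] add [achlu,rxh,zqwn] -> 15 lines: pwv viklq uahl wid mxoly gak huat kqa jqzx feur achlu rxh zqwn jjdq txobx
Hunk 3: at line 11 remove [rxh,zqwn] add [pnldr,aoj,mvb] -> 16 lines: pwv viklq uahl wid mxoly gak huat kqa jqzx feur achlu pnldr aoj mvb jjdq txobx
Hunk 4: at line 12 remove [aoj] add [psow,yaoi,bhqcr] -> 18 lines: pwv viklq uahl wid mxoly gak huat kqa jqzx feur achlu pnldr psow yaoi bhqcr mvb jjdq txobx
Hunk 5: at line 7 remove [kqa] add [rkkr,trda] -> 19 lines: pwv viklq uahl wid mxoly gak huat rkkr trda jqzx feur achlu pnldr psow yaoi bhqcr mvb jjdq txobx
Final line 16: bhqcr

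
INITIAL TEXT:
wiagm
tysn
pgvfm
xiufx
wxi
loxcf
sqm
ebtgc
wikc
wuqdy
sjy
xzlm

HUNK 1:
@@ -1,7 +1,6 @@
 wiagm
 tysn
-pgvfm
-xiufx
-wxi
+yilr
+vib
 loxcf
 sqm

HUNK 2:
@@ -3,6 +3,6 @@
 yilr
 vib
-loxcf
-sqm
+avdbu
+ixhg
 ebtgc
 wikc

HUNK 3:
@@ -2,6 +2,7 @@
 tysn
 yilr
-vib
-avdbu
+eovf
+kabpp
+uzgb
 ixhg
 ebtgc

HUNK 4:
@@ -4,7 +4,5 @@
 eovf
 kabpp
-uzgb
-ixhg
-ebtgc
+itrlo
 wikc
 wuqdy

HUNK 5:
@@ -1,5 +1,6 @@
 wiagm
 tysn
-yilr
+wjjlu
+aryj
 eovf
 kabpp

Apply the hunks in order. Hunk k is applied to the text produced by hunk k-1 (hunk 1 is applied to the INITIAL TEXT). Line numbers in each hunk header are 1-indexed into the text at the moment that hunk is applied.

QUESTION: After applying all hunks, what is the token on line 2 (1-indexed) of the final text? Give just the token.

Answer: tysn

Derivation:
Hunk 1: at line 1 remove [pgvfm,xiufx,wxi] add [yilr,vib] -> 11 lines: wiagm tysn yilr vib loxcf sqm ebtgc wikc wuqdy sjy xzlm
Hunk 2: at line 3 remove [loxcf,sqm] add [avdbu,ixhg] -> 11 lines: wiagm tysn yilr vib avdbu ixhg ebtgc wikc wuqdy sjy xzlm
Hunk 3: at line 2 remove [vib,avdbu] add [eovf,kabpp,uzgb] -> 12 lines: wiagm tysn yilr eovf kabpp uzgb ixhg ebtgc wikc wuqdy sjy xzlm
Hunk 4: at line 4 remove [uzgb,ixhg,ebtgc] add [itrlo] -> 10 lines: wiagm tysn yilr eovf kabpp itrlo wikc wuqdy sjy xzlm
Hunk 5: at line 1 remove [yilr] add [wjjlu,aryj] -> 11 lines: wiagm tysn wjjlu aryj eovf kabpp itrlo wikc wuqdy sjy xzlm
Final line 2: tysn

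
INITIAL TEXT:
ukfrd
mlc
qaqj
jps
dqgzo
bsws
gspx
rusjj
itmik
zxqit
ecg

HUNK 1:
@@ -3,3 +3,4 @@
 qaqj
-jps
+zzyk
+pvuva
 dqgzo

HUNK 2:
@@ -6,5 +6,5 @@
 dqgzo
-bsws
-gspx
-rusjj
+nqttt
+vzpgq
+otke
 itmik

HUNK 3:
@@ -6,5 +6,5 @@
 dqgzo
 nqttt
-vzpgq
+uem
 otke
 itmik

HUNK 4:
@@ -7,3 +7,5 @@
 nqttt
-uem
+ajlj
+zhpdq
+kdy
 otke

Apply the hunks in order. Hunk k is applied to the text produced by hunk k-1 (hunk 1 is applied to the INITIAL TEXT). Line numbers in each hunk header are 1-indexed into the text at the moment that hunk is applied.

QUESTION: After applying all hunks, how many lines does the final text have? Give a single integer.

Answer: 14

Derivation:
Hunk 1: at line 3 remove [jps] add [zzyk,pvuva] -> 12 lines: ukfrd mlc qaqj zzyk pvuva dqgzo bsws gspx rusjj itmik zxqit ecg
Hunk 2: at line 6 remove [bsws,gspx,rusjj] add [nqttt,vzpgq,otke] -> 12 lines: ukfrd mlc qaqj zzyk pvuva dqgzo nqttt vzpgq otke itmik zxqit ecg
Hunk 3: at line 6 remove [vzpgq] add [uem] -> 12 lines: ukfrd mlc qaqj zzyk pvuva dqgzo nqttt uem otke itmik zxqit ecg
Hunk 4: at line 7 remove [uem] add [ajlj,zhpdq,kdy] -> 14 lines: ukfrd mlc qaqj zzyk pvuva dqgzo nqttt ajlj zhpdq kdy otke itmik zxqit ecg
Final line count: 14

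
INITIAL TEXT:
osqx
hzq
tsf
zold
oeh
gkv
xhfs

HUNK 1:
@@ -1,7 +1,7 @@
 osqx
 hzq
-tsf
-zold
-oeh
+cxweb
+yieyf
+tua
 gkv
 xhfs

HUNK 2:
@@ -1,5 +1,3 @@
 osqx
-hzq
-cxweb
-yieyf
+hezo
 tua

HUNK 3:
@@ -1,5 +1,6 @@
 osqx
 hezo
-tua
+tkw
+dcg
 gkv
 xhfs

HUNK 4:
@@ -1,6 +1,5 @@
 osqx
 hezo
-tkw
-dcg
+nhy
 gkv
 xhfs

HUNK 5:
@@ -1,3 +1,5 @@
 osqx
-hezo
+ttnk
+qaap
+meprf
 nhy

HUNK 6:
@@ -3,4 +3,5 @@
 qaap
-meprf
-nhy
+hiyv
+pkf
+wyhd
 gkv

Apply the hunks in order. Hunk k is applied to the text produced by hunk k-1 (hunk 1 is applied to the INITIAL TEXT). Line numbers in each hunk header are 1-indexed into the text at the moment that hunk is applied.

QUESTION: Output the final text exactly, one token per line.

Hunk 1: at line 1 remove [tsf,zold,oeh] add [cxweb,yieyf,tua] -> 7 lines: osqx hzq cxweb yieyf tua gkv xhfs
Hunk 2: at line 1 remove [hzq,cxweb,yieyf] add [hezo] -> 5 lines: osqx hezo tua gkv xhfs
Hunk 3: at line 1 remove [tua] add [tkw,dcg] -> 6 lines: osqx hezo tkw dcg gkv xhfs
Hunk 4: at line 1 remove [tkw,dcg] add [nhy] -> 5 lines: osqx hezo nhy gkv xhfs
Hunk 5: at line 1 remove [hezo] add [ttnk,qaap,meprf] -> 7 lines: osqx ttnk qaap meprf nhy gkv xhfs
Hunk 6: at line 3 remove [meprf,nhy] add [hiyv,pkf,wyhd] -> 8 lines: osqx ttnk qaap hiyv pkf wyhd gkv xhfs

Answer: osqx
ttnk
qaap
hiyv
pkf
wyhd
gkv
xhfs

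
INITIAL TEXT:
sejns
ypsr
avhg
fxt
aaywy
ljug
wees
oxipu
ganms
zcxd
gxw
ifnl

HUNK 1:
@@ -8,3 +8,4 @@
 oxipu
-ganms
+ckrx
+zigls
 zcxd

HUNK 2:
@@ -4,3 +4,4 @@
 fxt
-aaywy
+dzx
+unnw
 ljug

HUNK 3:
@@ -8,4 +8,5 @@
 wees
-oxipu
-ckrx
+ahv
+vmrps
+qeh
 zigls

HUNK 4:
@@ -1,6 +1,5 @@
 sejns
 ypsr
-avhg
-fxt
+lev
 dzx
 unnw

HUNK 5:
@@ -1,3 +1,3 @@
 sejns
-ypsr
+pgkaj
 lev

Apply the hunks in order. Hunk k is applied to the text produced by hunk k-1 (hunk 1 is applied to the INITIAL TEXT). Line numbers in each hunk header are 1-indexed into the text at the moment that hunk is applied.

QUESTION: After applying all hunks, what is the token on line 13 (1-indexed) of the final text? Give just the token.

Hunk 1: at line 8 remove [ganms] add [ckrx,zigls] -> 13 lines: sejns ypsr avhg fxt aaywy ljug wees oxipu ckrx zigls zcxd gxw ifnl
Hunk 2: at line 4 remove [aaywy] add [dzx,unnw] -> 14 lines: sejns ypsr avhg fxt dzx unnw ljug wees oxipu ckrx zigls zcxd gxw ifnl
Hunk 3: at line 8 remove [oxipu,ckrx] add [ahv,vmrps,qeh] -> 15 lines: sejns ypsr avhg fxt dzx unnw ljug wees ahv vmrps qeh zigls zcxd gxw ifnl
Hunk 4: at line 1 remove [avhg,fxt] add [lev] -> 14 lines: sejns ypsr lev dzx unnw ljug wees ahv vmrps qeh zigls zcxd gxw ifnl
Hunk 5: at line 1 remove [ypsr] add [pgkaj] -> 14 lines: sejns pgkaj lev dzx unnw ljug wees ahv vmrps qeh zigls zcxd gxw ifnl
Final line 13: gxw

Answer: gxw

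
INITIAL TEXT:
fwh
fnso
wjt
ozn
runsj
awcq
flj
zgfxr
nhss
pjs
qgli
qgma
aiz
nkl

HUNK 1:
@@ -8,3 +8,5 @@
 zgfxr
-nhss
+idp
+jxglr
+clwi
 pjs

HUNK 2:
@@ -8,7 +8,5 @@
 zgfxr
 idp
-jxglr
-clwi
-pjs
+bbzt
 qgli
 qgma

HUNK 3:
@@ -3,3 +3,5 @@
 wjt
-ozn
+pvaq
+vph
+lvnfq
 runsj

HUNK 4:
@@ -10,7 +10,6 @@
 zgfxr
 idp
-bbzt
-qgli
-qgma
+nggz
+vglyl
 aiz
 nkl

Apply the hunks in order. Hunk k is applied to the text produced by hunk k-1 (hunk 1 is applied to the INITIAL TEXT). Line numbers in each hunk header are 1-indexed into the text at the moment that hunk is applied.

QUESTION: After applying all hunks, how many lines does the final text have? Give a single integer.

Answer: 15

Derivation:
Hunk 1: at line 8 remove [nhss] add [idp,jxglr,clwi] -> 16 lines: fwh fnso wjt ozn runsj awcq flj zgfxr idp jxglr clwi pjs qgli qgma aiz nkl
Hunk 2: at line 8 remove [jxglr,clwi,pjs] add [bbzt] -> 14 lines: fwh fnso wjt ozn runsj awcq flj zgfxr idp bbzt qgli qgma aiz nkl
Hunk 3: at line 3 remove [ozn] add [pvaq,vph,lvnfq] -> 16 lines: fwh fnso wjt pvaq vph lvnfq runsj awcq flj zgfxr idp bbzt qgli qgma aiz nkl
Hunk 4: at line 10 remove [bbzt,qgli,qgma] add [nggz,vglyl] -> 15 lines: fwh fnso wjt pvaq vph lvnfq runsj awcq flj zgfxr idp nggz vglyl aiz nkl
Final line count: 15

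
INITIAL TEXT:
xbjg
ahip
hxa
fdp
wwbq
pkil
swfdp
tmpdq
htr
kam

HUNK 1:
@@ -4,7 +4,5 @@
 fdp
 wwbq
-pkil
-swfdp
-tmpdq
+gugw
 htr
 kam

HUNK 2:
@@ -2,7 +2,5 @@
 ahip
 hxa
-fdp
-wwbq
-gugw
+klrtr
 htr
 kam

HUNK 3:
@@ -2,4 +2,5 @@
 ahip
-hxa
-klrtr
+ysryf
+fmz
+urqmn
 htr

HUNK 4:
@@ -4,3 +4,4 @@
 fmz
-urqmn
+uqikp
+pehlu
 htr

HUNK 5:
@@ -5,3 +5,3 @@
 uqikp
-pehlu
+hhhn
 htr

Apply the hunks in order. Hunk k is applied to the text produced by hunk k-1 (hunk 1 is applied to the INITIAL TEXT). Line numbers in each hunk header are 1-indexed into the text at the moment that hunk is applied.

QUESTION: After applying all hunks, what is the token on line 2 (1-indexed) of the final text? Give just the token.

Hunk 1: at line 4 remove [pkil,swfdp,tmpdq] add [gugw] -> 8 lines: xbjg ahip hxa fdp wwbq gugw htr kam
Hunk 2: at line 2 remove [fdp,wwbq,gugw] add [klrtr] -> 6 lines: xbjg ahip hxa klrtr htr kam
Hunk 3: at line 2 remove [hxa,klrtr] add [ysryf,fmz,urqmn] -> 7 lines: xbjg ahip ysryf fmz urqmn htr kam
Hunk 4: at line 4 remove [urqmn] add [uqikp,pehlu] -> 8 lines: xbjg ahip ysryf fmz uqikp pehlu htr kam
Hunk 5: at line 5 remove [pehlu] add [hhhn] -> 8 lines: xbjg ahip ysryf fmz uqikp hhhn htr kam
Final line 2: ahip

Answer: ahip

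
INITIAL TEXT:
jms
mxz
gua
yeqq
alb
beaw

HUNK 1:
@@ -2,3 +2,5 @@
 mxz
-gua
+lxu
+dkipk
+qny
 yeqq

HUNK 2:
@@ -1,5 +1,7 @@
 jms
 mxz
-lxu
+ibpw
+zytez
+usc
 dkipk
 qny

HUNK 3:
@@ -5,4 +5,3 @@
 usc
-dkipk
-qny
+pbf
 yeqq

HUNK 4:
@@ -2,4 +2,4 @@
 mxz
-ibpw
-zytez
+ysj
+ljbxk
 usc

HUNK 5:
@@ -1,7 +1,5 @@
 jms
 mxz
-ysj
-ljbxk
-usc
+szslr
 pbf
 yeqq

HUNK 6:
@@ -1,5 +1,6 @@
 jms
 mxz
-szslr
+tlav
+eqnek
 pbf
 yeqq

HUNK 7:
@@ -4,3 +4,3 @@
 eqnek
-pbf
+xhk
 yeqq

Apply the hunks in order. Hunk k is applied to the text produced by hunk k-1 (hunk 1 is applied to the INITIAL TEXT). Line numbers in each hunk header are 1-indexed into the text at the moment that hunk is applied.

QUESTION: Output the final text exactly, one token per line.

Answer: jms
mxz
tlav
eqnek
xhk
yeqq
alb
beaw

Derivation:
Hunk 1: at line 2 remove [gua] add [lxu,dkipk,qny] -> 8 lines: jms mxz lxu dkipk qny yeqq alb beaw
Hunk 2: at line 1 remove [lxu] add [ibpw,zytez,usc] -> 10 lines: jms mxz ibpw zytez usc dkipk qny yeqq alb beaw
Hunk 3: at line 5 remove [dkipk,qny] add [pbf] -> 9 lines: jms mxz ibpw zytez usc pbf yeqq alb beaw
Hunk 4: at line 2 remove [ibpw,zytez] add [ysj,ljbxk] -> 9 lines: jms mxz ysj ljbxk usc pbf yeqq alb beaw
Hunk 5: at line 1 remove [ysj,ljbxk,usc] add [szslr] -> 7 lines: jms mxz szslr pbf yeqq alb beaw
Hunk 6: at line 1 remove [szslr] add [tlav,eqnek] -> 8 lines: jms mxz tlav eqnek pbf yeqq alb beaw
Hunk 7: at line 4 remove [pbf] add [xhk] -> 8 lines: jms mxz tlav eqnek xhk yeqq alb beaw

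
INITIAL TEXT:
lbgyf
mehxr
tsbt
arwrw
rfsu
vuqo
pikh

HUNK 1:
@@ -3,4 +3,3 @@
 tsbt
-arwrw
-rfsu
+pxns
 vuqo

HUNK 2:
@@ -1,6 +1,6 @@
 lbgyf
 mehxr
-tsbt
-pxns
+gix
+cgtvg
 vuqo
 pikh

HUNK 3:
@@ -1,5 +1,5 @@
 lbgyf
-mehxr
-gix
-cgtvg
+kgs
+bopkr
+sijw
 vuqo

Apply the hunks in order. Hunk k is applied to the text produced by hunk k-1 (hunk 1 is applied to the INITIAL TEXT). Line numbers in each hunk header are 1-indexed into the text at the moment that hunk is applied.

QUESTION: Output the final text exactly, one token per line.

Hunk 1: at line 3 remove [arwrw,rfsu] add [pxns] -> 6 lines: lbgyf mehxr tsbt pxns vuqo pikh
Hunk 2: at line 1 remove [tsbt,pxns] add [gix,cgtvg] -> 6 lines: lbgyf mehxr gix cgtvg vuqo pikh
Hunk 3: at line 1 remove [mehxr,gix,cgtvg] add [kgs,bopkr,sijw] -> 6 lines: lbgyf kgs bopkr sijw vuqo pikh

Answer: lbgyf
kgs
bopkr
sijw
vuqo
pikh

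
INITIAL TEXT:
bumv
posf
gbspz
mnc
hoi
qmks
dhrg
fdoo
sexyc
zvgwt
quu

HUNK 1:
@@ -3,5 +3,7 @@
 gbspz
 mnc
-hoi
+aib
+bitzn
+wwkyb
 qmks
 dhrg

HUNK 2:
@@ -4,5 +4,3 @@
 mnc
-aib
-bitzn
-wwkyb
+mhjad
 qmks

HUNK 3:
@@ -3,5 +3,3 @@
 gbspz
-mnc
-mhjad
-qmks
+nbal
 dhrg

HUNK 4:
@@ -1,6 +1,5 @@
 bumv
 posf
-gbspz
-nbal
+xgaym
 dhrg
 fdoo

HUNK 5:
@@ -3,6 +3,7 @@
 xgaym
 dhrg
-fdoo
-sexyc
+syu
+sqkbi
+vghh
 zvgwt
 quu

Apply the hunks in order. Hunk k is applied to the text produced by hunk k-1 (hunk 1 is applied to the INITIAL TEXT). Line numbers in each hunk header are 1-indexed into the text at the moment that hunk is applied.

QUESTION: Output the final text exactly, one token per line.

Hunk 1: at line 3 remove [hoi] add [aib,bitzn,wwkyb] -> 13 lines: bumv posf gbspz mnc aib bitzn wwkyb qmks dhrg fdoo sexyc zvgwt quu
Hunk 2: at line 4 remove [aib,bitzn,wwkyb] add [mhjad] -> 11 lines: bumv posf gbspz mnc mhjad qmks dhrg fdoo sexyc zvgwt quu
Hunk 3: at line 3 remove [mnc,mhjad,qmks] add [nbal] -> 9 lines: bumv posf gbspz nbal dhrg fdoo sexyc zvgwt quu
Hunk 4: at line 1 remove [gbspz,nbal] add [xgaym] -> 8 lines: bumv posf xgaym dhrg fdoo sexyc zvgwt quu
Hunk 5: at line 3 remove [fdoo,sexyc] add [syu,sqkbi,vghh] -> 9 lines: bumv posf xgaym dhrg syu sqkbi vghh zvgwt quu

Answer: bumv
posf
xgaym
dhrg
syu
sqkbi
vghh
zvgwt
quu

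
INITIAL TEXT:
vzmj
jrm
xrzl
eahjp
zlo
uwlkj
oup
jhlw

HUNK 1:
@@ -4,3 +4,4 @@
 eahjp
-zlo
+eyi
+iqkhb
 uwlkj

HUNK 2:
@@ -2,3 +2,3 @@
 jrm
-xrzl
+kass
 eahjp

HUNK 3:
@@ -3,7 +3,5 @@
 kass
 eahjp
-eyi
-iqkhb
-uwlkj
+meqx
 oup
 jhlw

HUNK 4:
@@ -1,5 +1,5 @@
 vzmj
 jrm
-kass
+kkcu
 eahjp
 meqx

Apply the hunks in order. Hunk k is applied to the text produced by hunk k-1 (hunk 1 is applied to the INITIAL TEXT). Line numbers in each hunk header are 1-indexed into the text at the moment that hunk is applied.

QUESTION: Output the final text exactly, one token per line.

Answer: vzmj
jrm
kkcu
eahjp
meqx
oup
jhlw

Derivation:
Hunk 1: at line 4 remove [zlo] add [eyi,iqkhb] -> 9 lines: vzmj jrm xrzl eahjp eyi iqkhb uwlkj oup jhlw
Hunk 2: at line 2 remove [xrzl] add [kass] -> 9 lines: vzmj jrm kass eahjp eyi iqkhb uwlkj oup jhlw
Hunk 3: at line 3 remove [eyi,iqkhb,uwlkj] add [meqx] -> 7 lines: vzmj jrm kass eahjp meqx oup jhlw
Hunk 4: at line 1 remove [kass] add [kkcu] -> 7 lines: vzmj jrm kkcu eahjp meqx oup jhlw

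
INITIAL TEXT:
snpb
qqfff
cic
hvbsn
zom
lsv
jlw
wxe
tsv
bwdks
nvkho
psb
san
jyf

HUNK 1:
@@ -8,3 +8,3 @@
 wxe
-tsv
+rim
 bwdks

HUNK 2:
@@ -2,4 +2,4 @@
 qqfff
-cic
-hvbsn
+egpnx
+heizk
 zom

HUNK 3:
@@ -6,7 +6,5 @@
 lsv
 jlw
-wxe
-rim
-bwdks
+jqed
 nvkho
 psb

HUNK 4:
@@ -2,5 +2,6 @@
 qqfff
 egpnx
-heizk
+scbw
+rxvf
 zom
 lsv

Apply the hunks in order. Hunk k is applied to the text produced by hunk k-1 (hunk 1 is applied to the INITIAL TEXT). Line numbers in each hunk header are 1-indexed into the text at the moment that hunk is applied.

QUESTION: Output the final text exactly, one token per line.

Hunk 1: at line 8 remove [tsv] add [rim] -> 14 lines: snpb qqfff cic hvbsn zom lsv jlw wxe rim bwdks nvkho psb san jyf
Hunk 2: at line 2 remove [cic,hvbsn] add [egpnx,heizk] -> 14 lines: snpb qqfff egpnx heizk zom lsv jlw wxe rim bwdks nvkho psb san jyf
Hunk 3: at line 6 remove [wxe,rim,bwdks] add [jqed] -> 12 lines: snpb qqfff egpnx heizk zom lsv jlw jqed nvkho psb san jyf
Hunk 4: at line 2 remove [heizk] add [scbw,rxvf] -> 13 lines: snpb qqfff egpnx scbw rxvf zom lsv jlw jqed nvkho psb san jyf

Answer: snpb
qqfff
egpnx
scbw
rxvf
zom
lsv
jlw
jqed
nvkho
psb
san
jyf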